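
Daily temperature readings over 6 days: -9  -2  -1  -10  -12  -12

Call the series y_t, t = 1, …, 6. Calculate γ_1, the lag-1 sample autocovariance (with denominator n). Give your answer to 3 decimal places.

Mean ȳ = (-9 − 2 − 1 − 10 − 12 − 12)/6 = -7.6667
Σ_{t=1}^{5}(y_t−ȳ)(y_{t+1}−ȳ) = 43.5556
γ_1 = 43.5556 / 6 = 7.259

7.259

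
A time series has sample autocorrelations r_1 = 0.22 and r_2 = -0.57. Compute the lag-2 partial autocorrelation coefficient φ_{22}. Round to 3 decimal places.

-0.650

φ_{22} = (r_2 − r_1²) / (1 − r_1²)
r_1² = (0.22)² = 0.0484
Numerator = -0.57 − 0.0484 = -0.6184; denominator = 1 − 0.0484 = 0.9516
φ_{22} = -0.6184 / 0.9516 = -0.650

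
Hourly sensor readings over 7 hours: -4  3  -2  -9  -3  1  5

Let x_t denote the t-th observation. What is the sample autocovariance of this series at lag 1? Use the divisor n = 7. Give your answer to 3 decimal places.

2.070

Mean x̄ = (-4 + 3 − 2 − 9 − 3 + 1 + 5)/7 = -1.2857
Deviations: -2.7143, 4.2857, -0.7143, -7.7143, -1.7143, 2.2857, 6.2857
Σ_{t=1}^{6}(x_t−x̄)(x_{t+1}−x̄) = 14.4898
γ_1 = 14.4898 / 7 = 2.070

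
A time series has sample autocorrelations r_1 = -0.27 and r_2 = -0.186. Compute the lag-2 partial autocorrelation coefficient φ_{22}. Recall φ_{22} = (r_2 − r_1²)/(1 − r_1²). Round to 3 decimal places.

-0.279

φ_{22} = (r_2 − r_1²) / (1 − r_1²)
r_1² = (-0.27)² = 0.0729
Numerator = -0.186 − 0.0729 = -0.2589; denominator = 1 − 0.0729 = 0.9271
φ_{22} = -0.2589 / 0.9271 = -0.279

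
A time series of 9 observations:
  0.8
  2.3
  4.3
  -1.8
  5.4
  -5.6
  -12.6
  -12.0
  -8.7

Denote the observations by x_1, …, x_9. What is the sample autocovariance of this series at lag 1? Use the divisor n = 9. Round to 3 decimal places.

Mean x̄ = (0.8 + 2.3 + 4.3 − 1.8 + 5.4 − 5.6 − 12.6 − 12.0 − 8.7)/9 = -3.1000
Σ_{t=1}^{8}(x_t−x̄)(x_{t+1}−x̄) = 218.5800
γ_1 = 218.5800 / 9 = 24.287

24.287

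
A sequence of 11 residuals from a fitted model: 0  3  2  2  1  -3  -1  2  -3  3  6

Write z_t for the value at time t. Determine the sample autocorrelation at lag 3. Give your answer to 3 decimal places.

0.142

Mean z̄ = (0 + 3 + 2 + 2 + 1 − 3 − 1 + 2 − 3 + 3 + 6)/11 = 1.0909
Numerator Σ_{t=1}^{8}(z_t−z̄)(z_{t+3}−z̄) = 10.3388
Denominator Σ(z_t−z̄)² = 72.9091
r_3 = 10.3388 / 72.9091 = 0.142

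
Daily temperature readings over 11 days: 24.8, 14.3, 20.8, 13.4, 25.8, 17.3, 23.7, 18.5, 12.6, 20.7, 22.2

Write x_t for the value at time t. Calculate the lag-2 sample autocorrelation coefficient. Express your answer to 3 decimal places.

Mean x̄ = (24.8 + 14.3 + 20.8 + 13.4 + 25.8 + 17.3 + 23.7 + 18.5 + 12.6 + 20.7 + 22.2)/11 = 19.4636
Numerator Σ_{t=1}^{9}(x_t−x̄)(x_{t+2}−x̄) = 39.9074
Denominator Σ(x_t−x̄)² = 213.5255
r_2 = 39.9074 / 213.5255 = 0.187

0.187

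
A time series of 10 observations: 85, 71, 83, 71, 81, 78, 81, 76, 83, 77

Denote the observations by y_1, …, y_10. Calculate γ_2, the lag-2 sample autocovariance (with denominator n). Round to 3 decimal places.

12.308

Mean ȳ = (85 + 71 + 83 + 71 + 81 + 78 + 81 + 76 + 83 + 77)/10 = 78.6000
Σ_{t=1}^{8}(y_t−ȳ)(y_{t+2}−ȳ) = 123.0800
γ_2 = 123.0800 / 10 = 12.308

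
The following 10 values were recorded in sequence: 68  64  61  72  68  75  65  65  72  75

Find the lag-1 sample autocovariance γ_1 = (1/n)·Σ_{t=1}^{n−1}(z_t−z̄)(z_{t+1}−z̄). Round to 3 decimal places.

0.475

Mean z̄ = (68 + 64 + 61 + 72 + 68 + 75 + 65 + 65 + 72 + 75)/10 = 68.5000
Σ_{t=1}^{9}(z_t−z̄)(z_{t+1}−z̄) = 4.7500
γ_1 = 4.7500 / 10 = 0.475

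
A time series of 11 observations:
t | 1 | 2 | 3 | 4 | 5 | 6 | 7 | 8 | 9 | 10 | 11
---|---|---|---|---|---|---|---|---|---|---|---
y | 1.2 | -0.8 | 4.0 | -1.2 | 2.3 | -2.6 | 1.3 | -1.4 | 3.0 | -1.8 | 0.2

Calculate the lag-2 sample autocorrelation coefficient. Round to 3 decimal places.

Mean ȳ = (1.2 − 0.8 + 4.0 − 1.2 + 2.3 − 2.6 + 1.3 − 1.4 + 3.0 − 1.8 + 0.2)/11 = 0.3818
Numerator Σ_{t=1}^{9}(y_t−ȳ)(y_{t+2}−ȳ) = 29.3766
Denominator Σ(y_t−ȳ)² = 45.8964
r_2 = 29.3766 / 45.8964 = 0.640

0.640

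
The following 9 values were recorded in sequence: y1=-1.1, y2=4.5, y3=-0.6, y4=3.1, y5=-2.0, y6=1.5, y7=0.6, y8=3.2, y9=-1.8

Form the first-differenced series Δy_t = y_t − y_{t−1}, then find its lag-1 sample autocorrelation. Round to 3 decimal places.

-0.725

First differences Δy: 5.6, -5.1, 3.7, -5.1, 3.5, -0.9, 2.6, -5.0
Mean of differences = -0.0875
Numerator Σ(Δy_t−Δȳ)(Δy_{t+1}−Δȳ) = -102.7614
Denominator Σ(Δy_t−Δȳ)² = 141.8288
r_1(Δy) = -102.7614 / 141.8288 = -0.725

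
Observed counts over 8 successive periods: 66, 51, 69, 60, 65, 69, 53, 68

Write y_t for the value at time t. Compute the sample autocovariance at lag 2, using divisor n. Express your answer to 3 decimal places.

Mean ȳ = (66 + 51 + 69 + 60 + 65 + 69 + 53 + 68)/8 = 62.6250
Σ_{t=1}^{6}(y_t−ȳ)(y_{t+2}−ȳ) = 61.8438
γ_2 = 61.8438 / 8 = 7.730

7.730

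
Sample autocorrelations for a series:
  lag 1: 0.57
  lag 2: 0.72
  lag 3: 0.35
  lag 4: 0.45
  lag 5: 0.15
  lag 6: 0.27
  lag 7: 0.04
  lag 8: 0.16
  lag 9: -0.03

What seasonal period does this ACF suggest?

The largest autocorrelation is r_2 = 0.72; the remaining lags stay at or below 0.57.
The dominant spike at lag 2 indicates a seasonal period of 2.

2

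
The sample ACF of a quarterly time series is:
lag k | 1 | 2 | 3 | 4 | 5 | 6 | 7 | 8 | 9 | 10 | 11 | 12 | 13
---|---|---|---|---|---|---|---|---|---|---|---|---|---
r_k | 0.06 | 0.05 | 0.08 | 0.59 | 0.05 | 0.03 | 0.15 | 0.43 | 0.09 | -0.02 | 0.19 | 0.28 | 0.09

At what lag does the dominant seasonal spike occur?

4

The largest autocorrelation is r_4 = 0.59, with weaker echoes at lags 8 (0.43) and 12 (0.28); the remaining lags stay at or below 0.19.
The dominant spike at lag 4 indicates a seasonal period of 4.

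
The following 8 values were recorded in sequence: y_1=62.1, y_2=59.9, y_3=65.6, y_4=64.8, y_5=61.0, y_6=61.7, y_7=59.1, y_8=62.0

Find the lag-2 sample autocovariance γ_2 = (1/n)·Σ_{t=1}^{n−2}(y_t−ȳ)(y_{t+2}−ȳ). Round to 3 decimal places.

-0.899

Mean ȳ = (62.1 + 59.9 + 65.6 + 64.8 + 61.0 + 61.7 + 59.1 + 62.0)/8 = 62.0250
Σ_{t=1}^{6}(y_t−ȳ)(y_{t+2}−ȳ) = -7.1888
γ_2 = -7.1888 / 8 = -0.899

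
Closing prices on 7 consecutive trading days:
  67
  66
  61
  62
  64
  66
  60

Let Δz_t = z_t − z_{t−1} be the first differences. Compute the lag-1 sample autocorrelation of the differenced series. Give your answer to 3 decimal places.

First differences Δz: -1, -5, 1, 2, 2, -6
Mean of differences = -1.1667
Numerator Σ(Δz_t−Δz̄)(Δz_{t+1}−Δz̄) = -7.3611
Denominator Σ(Δz_t−Δz̄)² = 62.8333
r_1(Δz) = -7.3611 / 62.8333 = -0.117

-0.117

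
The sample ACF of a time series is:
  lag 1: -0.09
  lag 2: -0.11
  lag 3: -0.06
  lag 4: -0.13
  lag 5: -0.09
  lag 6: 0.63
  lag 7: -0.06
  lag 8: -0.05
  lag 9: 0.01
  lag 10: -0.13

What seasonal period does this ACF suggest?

6

The largest autocorrelation is r_6 = 0.63; the remaining lags stay at or below 0.01.
The dominant spike at lag 6 indicates a seasonal period of 6.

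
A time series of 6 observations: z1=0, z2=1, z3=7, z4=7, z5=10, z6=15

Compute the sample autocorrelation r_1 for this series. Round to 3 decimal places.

Mean z̄ = (0 + 1 + 7 + 7 + 10 + 15)/6 = 6.6667
Deviations from mean: -6.6667, -5.6667, 0.3333, 0.3333, 3.3333, 8.3333
Σ(z_t−z̄)(z_{t+1}−z̄) = (37.7778) + (-1.8889) + (0.1111) + (1.1111) + (27.7778) = 64.8889
Denominator Σ(z_t−z̄)² = 157.3333
r_1 = 64.8889 / 157.3333 = 0.412

0.412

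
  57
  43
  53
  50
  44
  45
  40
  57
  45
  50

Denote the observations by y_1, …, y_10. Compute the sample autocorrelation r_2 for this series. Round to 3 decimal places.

Mean ȳ = (57 + 43 + 53 + 50 + 44 + 45 + 40 + 57 + 45 + 50)/10 = 48.4000
Numerator Σ_{t=1}^{8}(y_t−ȳ)(y_{t+2}−ȳ) = 55.2800
Denominator Σ(y_t−ȳ)² = 316.4000
r_2 = 55.2800 / 316.4000 = 0.175

0.175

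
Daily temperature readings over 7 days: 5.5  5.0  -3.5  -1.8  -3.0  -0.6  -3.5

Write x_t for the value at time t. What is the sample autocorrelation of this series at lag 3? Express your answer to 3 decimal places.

Mean x̄ = (5.5 + 5.0 − 3.5 − 1.8 − 3.0 − 0.6 − 3.5)/7 = -0.2714
Deviations from mean: 5.7714, 5.2714, -3.2286, -1.5286, -2.7286, -0.3286, -3.2286
Σ(x_t−x̄)(x_{t+3}−x̄) = (-8.8220) + (-14.3835) + (1.0608) + (4.9351) = -17.2096
Denominator Σ(x_t−x̄)² = 91.8343
r_3 = -17.2096 / 91.8343 = -0.187

-0.187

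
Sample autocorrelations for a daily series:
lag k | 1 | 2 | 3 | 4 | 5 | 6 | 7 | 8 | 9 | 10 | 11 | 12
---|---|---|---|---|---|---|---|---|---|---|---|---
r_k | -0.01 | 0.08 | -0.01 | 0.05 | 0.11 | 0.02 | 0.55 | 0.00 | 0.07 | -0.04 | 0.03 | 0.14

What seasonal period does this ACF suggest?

The largest autocorrelation is r_7 = 0.55; the remaining lags stay at or below 0.14.
The dominant spike at lag 7 indicates a seasonal period of 7.

7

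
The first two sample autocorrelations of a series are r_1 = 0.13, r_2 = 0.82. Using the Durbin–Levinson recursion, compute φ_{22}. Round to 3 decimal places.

φ_{22} = (r_2 − r_1²) / (1 − r_1²)
r_1² = (0.13)² = 0.0169
Numerator = 0.82 − 0.0169 = 0.8031; denominator = 1 − 0.0169 = 0.9831
φ_{22} = 0.8031 / 0.9831 = 0.817

0.817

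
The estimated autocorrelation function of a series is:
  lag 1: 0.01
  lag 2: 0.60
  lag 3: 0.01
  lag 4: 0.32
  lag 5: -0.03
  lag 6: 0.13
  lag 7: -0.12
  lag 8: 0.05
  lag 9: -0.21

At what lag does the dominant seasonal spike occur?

2

The largest autocorrelation is r_2 = 0.60, with a weaker echo at lag 4 (0.32); the remaining lags stay at or below 0.13.
The dominant spike at lag 2 indicates a seasonal period of 2.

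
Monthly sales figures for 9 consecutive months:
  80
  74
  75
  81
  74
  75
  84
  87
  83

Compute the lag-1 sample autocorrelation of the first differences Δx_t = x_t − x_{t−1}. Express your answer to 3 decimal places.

-0.132

First differences Δx: -6, 1, 6, -7, 1, 9, 3, -4
Mean of differences = 0.3750
Numerator Σ(Δx_t−Δx̄)(Δx_{t+1}−Δx̄) = -30.0156
Denominator Σ(Δx_t−Δx̄)² = 227.8750
r_1(Δx) = -30.0156 / 227.8750 = -0.132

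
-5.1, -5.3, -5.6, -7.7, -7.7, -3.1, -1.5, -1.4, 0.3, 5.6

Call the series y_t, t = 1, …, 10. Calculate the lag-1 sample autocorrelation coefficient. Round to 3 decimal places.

Mean ȳ = (-5.1 − 5.3 − 5.6 − 7.7 − 7.7 − 3.1 − 1.5 − 1.4 + 0.3 + 5.6)/10 = -3.1500
Numerator Σ_{t=1}^{9}(y_t−ȳ)(y_{t+1}−ȳ) = 80.2775
Denominator Σ(y_t−ȳ)² = 150.0850
r_1 = 80.2775 / 150.0850 = 0.535

0.535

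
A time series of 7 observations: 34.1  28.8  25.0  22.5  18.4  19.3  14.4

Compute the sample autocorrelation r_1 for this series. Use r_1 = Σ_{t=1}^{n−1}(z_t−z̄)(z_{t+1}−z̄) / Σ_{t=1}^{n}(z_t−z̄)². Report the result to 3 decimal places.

Mean z̄ = (34.1 + 28.8 + 25.0 + 22.5 + 18.4 + 19.3 + 14.4)/7 = 23.2143
Deviations from mean: 10.8857, 5.5857, 1.7857, -0.7143, -4.8143, -3.9143, -8.8143
Numerator Σ_{t=1}^{6}(z_t−z̄)(z_{t+1}−z̄) = 126.2884
Denominator Σ(z_t−z̄)² = 269.5886
r_1 = 126.2884 / 269.5886 = 0.468

0.468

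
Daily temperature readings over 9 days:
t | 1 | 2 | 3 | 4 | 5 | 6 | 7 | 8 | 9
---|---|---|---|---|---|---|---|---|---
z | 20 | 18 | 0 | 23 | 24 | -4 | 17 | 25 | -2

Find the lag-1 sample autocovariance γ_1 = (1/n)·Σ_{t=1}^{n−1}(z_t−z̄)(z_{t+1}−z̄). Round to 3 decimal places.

-49.170

Mean z̄ = (20 + 18 + 0 + 23 + 24 − 4 + 17 + 25 − 2)/9 = 13.4444
Σ_{t=1}^{8}(z_t−z̄)(z_{t+1}−z̄) = -442.5309
γ_1 = -442.5309 / 9 = -49.170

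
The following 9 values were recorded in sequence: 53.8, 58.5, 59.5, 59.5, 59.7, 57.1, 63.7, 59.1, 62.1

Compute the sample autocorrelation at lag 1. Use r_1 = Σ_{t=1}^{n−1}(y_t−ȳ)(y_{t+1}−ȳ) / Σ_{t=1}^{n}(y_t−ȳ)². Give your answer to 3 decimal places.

Mean ȳ = (53.8 + 58.5 + 59.5 + 59.5 + 59.7 + 57.1 + 63.7 + 59.1 + 62.1)/9 = 59.2222
Numerator Σ_{t=1}^{8}(y_t−ȳ)(y_{t+1}−ȳ) = -7.4905
Denominator Σ(y_t−ȳ)² = 63.1556
r_1 = -7.4905 / 63.1556 = -0.119

-0.119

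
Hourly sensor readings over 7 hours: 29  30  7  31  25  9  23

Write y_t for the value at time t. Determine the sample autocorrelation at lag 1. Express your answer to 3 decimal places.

Mean ȳ = (29 + 30 + 7 + 31 + 25 + 9 + 23)/7 = 22.0000
Deviations from mean: 7.0000, 8.0000, -15.0000, 9.0000, 3.0000, -13.0000, 1.0000
Numerator Σ_{t=1}^{6}(y_t−ȳ)(y_{t+1}−ȳ) = -224.0000
Denominator Σ(y_t−ȳ)² = 598.0000
r_1 = -224.0000 / 598.0000 = -0.375

-0.375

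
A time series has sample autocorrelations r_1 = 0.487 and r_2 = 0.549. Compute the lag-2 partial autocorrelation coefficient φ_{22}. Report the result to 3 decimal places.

0.409

φ_{22} = (r_2 − r_1²) / (1 − r_1²)
r_1² = (0.487)² = 0.237169
Numerator = 0.549 − 0.2372 = 0.3118; denominator = 1 − 0.2372 = 0.7628
φ_{22} = 0.3118 / 0.7628 = 0.409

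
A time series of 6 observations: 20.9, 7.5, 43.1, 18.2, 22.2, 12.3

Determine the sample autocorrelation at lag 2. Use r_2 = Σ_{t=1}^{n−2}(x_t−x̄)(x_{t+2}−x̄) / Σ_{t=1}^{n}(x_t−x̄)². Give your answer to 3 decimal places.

0.122

Mean x̄ = (20.9 + 7.5 + 43.1 + 18.2 + 22.2 + 12.3)/6 = 20.7000
Deviations from mean: 0.2000, -13.2000, 22.4000, -2.5000, 1.5000, -8.4000
Numerator Σ_{t=1}^{4}(x_t−x̄)(x_{t+2}−x̄) = 92.0800
Denominator Σ(x_t−x̄)² = 755.1000
r_2 = 92.0800 / 755.1000 = 0.122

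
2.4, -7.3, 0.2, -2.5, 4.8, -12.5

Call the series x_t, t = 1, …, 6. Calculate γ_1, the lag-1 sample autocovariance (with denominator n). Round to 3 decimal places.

-18.261

Mean x̄ = (2.4 − 7.3 + 0.2 − 2.5 + 4.8 − 12.5)/6 = -2.4833
Deviations: 4.8833, -4.8167, 2.6833, -0.0167, 7.2833, -10.0167
Σ_{t=1}^{5}(x_t−x̄)(x_{t+1}−x̄) = -109.5669
γ_1 = -109.5669 / 6 = -18.261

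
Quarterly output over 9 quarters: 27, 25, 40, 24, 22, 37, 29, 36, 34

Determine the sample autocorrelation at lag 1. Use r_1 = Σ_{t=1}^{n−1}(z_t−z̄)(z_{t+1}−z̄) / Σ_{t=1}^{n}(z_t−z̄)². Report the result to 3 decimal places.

-0.280

Mean z̄ = (27 + 25 + 40 + 24 + 22 + 37 + 29 + 36 + 34)/9 = 30.4444
Numerator Σ_{t=1}^{8}(z_t−z̄)(z_{t+1}−z̄) = -93.5309
Denominator Σ(z_t−z̄)² = 334.2222
r_1 = -93.5309 / 334.2222 = -0.280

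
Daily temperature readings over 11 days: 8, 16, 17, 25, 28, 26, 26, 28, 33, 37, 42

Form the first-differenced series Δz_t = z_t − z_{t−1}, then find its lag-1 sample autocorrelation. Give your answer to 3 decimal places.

First differences Δz: 8, 1, 8, 3, -2, 0, 2, 5, 4, 5
Mean of differences = 3.4000
Numerator Σ(Δz_t−Δz̄)(Δz_{t+1}−Δz̄) = 1.0400
Denominator Σ(Δz_t−Δz̄)² = 96.4000
r_1(Δz) = 1.0400 / 96.4000 = 0.011

0.011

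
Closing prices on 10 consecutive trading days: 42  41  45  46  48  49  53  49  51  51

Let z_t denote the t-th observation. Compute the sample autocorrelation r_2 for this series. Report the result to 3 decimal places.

0.352

Mean z̄ = (42 + 41 + 45 + 46 + 48 + 49 + 53 + 49 + 51 + 51)/10 = 47.5000
Numerator Σ_{t=1}^{8}(z_t−z̄)(z_{t+2}−z̄) = 49.5000
Denominator Σ(z_t−z̄)² = 140.5000
r_2 = 49.5000 / 140.5000 = 0.352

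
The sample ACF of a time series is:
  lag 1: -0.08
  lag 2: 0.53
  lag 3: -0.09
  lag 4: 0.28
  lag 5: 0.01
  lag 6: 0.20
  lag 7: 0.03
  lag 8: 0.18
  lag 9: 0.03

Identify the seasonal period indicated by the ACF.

2

The largest autocorrelation is r_2 = 0.53, with weaker echoes at lags 4 (0.28), 6 (0.20) and 8 (0.18); the remaining lags stay at or below 0.03.
The dominant spike at lag 2 indicates a seasonal period of 2.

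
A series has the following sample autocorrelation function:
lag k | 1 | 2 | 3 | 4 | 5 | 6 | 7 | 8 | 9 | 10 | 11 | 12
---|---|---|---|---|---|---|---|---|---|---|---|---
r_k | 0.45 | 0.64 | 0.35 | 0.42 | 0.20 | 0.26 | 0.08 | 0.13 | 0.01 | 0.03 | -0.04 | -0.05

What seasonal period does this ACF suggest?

The largest autocorrelation is r_2 = 0.64; the remaining lags stay at or below 0.45.
The dominant spike at lag 2 indicates a seasonal period of 2.

2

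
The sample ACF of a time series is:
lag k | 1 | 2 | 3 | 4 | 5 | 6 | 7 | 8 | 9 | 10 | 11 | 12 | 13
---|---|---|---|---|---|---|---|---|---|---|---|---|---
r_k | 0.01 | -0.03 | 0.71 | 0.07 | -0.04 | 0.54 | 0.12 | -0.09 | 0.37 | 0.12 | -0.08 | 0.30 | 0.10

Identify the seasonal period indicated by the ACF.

The largest autocorrelation is r_3 = 0.71, with weaker echoes at lags 6 (0.54), 9 (0.37) and 12 (0.30); the remaining lags stay at or below 0.12.
The dominant spike at lag 3 indicates a seasonal period of 3.

3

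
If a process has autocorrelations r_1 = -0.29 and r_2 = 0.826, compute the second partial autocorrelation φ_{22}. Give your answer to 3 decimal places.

φ_{22} = (r_2 − r_1²) / (1 − r_1²)
r_1² = (-0.29)² = 0.0841
Numerator = 0.826 − 0.0841 = 0.7419; denominator = 1 − 0.0841 = 0.9159
φ_{22} = 0.7419 / 0.9159 = 0.810

0.810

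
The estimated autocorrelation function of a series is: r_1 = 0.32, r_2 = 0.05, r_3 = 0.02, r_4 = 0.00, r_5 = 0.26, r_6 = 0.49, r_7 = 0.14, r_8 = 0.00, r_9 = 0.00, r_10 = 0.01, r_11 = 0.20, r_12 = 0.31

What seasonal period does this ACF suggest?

The largest autocorrelation is r_6 = 0.49; the remaining lags stay at or below 0.32. The elevated value at lag 1 (0.32), dropping to 0.05 at lag 2, reflects decaying short-term dependence rather than seasonality.
The dominant spike at lag 6 indicates a seasonal period of 6.

6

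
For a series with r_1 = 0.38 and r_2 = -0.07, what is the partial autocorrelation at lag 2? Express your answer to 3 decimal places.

φ_{22} = (r_2 − r_1²) / (1 − r_1²)
r_1² = (0.38)² = 0.1444
Numerator = -0.07 − 0.1444 = -0.2144; denominator = 1 − 0.1444 = 0.8556
φ_{22} = -0.2144 / 0.8556 = -0.251

-0.251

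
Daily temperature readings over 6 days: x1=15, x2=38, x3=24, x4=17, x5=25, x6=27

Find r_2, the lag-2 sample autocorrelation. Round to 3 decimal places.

Mean x̄ = (15 + 38 + 24 + 17 + 25 + 27)/6 = 24.3333
Deviations from mean: -9.3333, 13.6667, -0.3333, -7.3333, 0.6667, 2.6667
Σ(x_t−x̄)(x_{t+2}−x̄) = (3.1111) + (-100.2222) + (-0.2222) + (-19.5556) = -116.8889
Denominator Σ(x_t−x̄)² = 335.3333
r_2 = -116.8889 / 335.3333 = -0.349

-0.349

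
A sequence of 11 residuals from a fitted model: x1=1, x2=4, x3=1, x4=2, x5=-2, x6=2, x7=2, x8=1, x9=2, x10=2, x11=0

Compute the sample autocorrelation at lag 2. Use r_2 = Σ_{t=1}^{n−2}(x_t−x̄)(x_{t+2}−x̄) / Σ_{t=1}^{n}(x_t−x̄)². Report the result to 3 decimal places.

0.016

Mean x̄ = (1 + 4 + 1 + 2 − 2 + 2 + 2 + 1 + 2 + 2 + 0)/11 = 1.3636
Numerator Σ_{t=1}^{9}(x_t−x̄)(x_{t+2}−x̄) = 0.3719
Denominator Σ(x_t−x̄)² = 22.5455
r_2 = 0.3719 / 22.5455 = 0.016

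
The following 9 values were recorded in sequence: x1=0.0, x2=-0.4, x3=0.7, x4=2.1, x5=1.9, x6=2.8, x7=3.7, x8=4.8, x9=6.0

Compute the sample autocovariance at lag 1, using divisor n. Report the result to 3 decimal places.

2.691

Mean x̄ = (0.0 − 0.4 + 0.7 + 2.1 + 1.9 + 2.8 + 3.7 + 4.8 + 6.0)/9 = 2.4000
Σ_{t=1}^{8}(x_t−x̄)(x_{t+1}−x̄) = 24.2200
γ_1 = 24.2200 / 9 = 2.691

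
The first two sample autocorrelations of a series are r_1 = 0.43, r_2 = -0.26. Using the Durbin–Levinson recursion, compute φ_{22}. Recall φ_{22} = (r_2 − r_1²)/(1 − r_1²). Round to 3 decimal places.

-0.546

φ_{22} = (r_2 − r_1²) / (1 − r_1²)
r_1² = (0.43)² = 0.1849
Numerator = -0.26 − 0.1849 = -0.4449; denominator = 1 − 0.1849 = 0.8151
φ_{22} = -0.4449 / 0.8151 = -0.546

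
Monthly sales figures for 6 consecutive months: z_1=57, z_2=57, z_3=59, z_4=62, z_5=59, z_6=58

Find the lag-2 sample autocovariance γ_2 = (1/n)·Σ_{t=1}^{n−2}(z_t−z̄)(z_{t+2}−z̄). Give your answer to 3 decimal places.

Mean z̄ = (57 + 57 + 59 + 62 + 59 + 58)/6 = 58.6667
Deviations: -1.6667, -1.6667, 0.3333, 3.3333, 0.3333, -0.6667
Σ_{t=1}^{4}(z_t−z̄)(z_{t+2}−z̄) = -8.2222
γ_2 = -8.2222 / 6 = -1.370

-1.370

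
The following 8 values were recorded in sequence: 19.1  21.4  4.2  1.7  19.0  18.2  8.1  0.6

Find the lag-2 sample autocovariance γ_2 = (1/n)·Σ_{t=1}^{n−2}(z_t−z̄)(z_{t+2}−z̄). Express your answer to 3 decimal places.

Mean z̄ = (19.1 + 21.4 + 4.2 + 1.7 + 19.0 + 18.2 + 8.1 + 0.6)/8 = 11.5375
Σ_{t=1}^{6}(z_t−z̄)(z_{t+2}−z̄) = -371.3341
γ_2 = -371.3341 / 8 = -46.417

-46.417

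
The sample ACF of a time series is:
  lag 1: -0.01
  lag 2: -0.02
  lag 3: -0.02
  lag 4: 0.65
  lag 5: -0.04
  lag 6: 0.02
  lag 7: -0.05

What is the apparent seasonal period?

4

The largest autocorrelation is r_4 = 0.65; the remaining lags stay at or below 0.02.
The dominant spike at lag 4 indicates a seasonal period of 4.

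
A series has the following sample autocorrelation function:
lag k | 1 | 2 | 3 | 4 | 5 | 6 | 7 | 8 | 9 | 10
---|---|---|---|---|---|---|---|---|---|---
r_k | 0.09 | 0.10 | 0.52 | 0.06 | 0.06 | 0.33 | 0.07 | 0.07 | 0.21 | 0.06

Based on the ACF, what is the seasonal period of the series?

3

The largest autocorrelation is r_3 = 0.52, with weaker echoes at lags 6 (0.33) and 9 (0.21); the remaining lags stay at or below 0.10.
The dominant spike at lag 3 indicates a seasonal period of 3.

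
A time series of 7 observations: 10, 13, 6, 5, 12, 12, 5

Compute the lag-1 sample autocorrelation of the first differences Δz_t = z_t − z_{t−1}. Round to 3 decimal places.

First differences Δz: 3, -7, -1, 7, 0, -7
Mean of differences = -0.8333
Numerator Σ(Δz_t−Δz̄)(Δz_{t+1}−Δz̄) = -22.5278
Denominator Σ(Δz_t−Δz̄)² = 152.8333
r_1(Δz) = -22.5278 / 152.8333 = -0.147

-0.147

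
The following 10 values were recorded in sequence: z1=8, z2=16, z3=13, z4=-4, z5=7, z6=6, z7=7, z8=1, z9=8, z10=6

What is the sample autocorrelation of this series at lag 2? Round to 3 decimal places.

Mean z̄ = (8 + 16 + 13 − 4 + 7 + 6 + 7 + 1 + 8 + 6)/10 = 6.8000
Numerator Σ_{t=1}^{8}(z_t−z̄)(z_{t+2}−z̄) = -72.4800
Denominator Σ(z_t−z̄)² = 277.6000
r_2 = -72.4800 / 277.6000 = -0.261

-0.261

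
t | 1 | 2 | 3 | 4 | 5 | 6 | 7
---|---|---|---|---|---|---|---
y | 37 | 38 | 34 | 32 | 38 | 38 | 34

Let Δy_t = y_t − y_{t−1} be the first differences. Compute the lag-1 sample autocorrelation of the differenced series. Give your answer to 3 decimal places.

First differences Δy: 1, -4, -2, 6, 0, -4
Mean of differences = -0.5000
Numerator Σ(Δy_t−Δȳ)(Δy_{t+1}−Δȳ) = -8.2500
Denominator Σ(Δy_t−Δȳ)² = 71.5000
r_1(Δy) = -8.2500 / 71.5000 = -0.115

-0.115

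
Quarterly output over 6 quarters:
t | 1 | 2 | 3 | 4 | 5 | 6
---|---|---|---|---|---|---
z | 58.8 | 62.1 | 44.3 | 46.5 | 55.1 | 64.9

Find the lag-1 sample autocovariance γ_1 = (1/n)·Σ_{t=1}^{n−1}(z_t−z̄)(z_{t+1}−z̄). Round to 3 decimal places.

7.570

Mean z̄ = (58.8 + 62.1 + 44.3 + 46.5 + 55.1 + 64.9)/6 = 55.2833
Deviations: 3.5167, 6.8167, -10.9833, -8.7833, -0.1833, 9.6167
Σ_{t=1}^{5}(z_t−z̄)(z_{t+1}−z̄) = 45.4197
γ_1 = 45.4197 / 6 = 7.570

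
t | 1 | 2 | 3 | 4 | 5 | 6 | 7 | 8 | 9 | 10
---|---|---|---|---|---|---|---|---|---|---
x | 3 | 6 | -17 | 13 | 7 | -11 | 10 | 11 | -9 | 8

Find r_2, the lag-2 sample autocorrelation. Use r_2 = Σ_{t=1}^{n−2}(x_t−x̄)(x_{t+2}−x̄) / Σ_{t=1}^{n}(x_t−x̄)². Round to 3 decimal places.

-0.326

Mean x̄ = (3 + 6 − 17 + 13 + 7 − 11 + 10 + 11 − 9 + 8)/10 = 2.1000
Numerator Σ_{t=1}^{8}(x_t−x̄)(x_{t+2}−x̄) = -324.1200
Denominator Σ(x_t−x̄)² = 994.9000
r_2 = -324.1200 / 994.9000 = -0.326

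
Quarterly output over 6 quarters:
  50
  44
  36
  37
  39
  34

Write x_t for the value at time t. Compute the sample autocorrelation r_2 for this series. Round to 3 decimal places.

-0.169

Mean x̄ = (50 + 44 + 36 + 37 + 39 + 34)/6 = 40.0000
Deviations from mean: 10.0000, 4.0000, -4.0000, -3.0000, -1.0000, -6.0000
Numerator Σ_{t=1}^{4}(x_t−x̄)(x_{t+2}−x̄) = -30.0000
Denominator Σ(x_t−x̄)² = 178.0000
r_2 = -30.0000 / 178.0000 = -0.169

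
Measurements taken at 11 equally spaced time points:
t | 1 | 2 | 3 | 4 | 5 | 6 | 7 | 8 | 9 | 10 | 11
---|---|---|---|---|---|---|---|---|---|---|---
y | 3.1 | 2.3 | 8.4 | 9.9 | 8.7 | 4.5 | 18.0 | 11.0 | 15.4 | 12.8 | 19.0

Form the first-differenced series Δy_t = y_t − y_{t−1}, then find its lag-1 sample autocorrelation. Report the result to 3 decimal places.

First differences Δy: -0.8, 6.1, 1.5, -1.2, -4.2, 13.5, -7.0, 4.4, -2.6, 6.2
Mean of differences = 1.5900
Numerator Σ(Δy_t−Δȳ)(Δy_{t+1}−Δȳ) = -221.2731
Denominator Σ(Δy_t−Δȳ)² = 329.7090
r_1(Δy) = -221.2731 / 329.7090 = -0.671

-0.671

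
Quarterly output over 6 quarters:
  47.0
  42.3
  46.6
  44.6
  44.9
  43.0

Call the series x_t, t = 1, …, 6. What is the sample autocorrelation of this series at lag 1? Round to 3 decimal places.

-0.604

Mean x̄ = (47.0 + 42.3 + 46.6 + 44.6 + 44.9 + 43.0)/6 = 44.7333
Deviations from mean: 2.2667, -2.4333, 1.8667, -0.1333, 0.1667, -1.7333
Σ(x_t−x̄)(x_{t+1}−x̄) = (-5.5156) + (-4.5422) + (-0.2489) + (-0.0222) + (-0.2889) = -10.6178
Denominator Σ(x_t−x̄)² = 17.5933
r_1 = -10.6178 / 17.5933 = -0.604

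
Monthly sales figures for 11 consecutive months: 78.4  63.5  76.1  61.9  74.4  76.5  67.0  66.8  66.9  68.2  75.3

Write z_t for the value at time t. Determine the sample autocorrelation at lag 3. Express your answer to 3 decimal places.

Mean z̄ = (78.4 + 63.5 + 76.1 + 61.9 + 74.4 + 76.5 + 67.0 + 66.8 + 66.9 + 68.2 + 75.3)/11 = 70.4545
Numerator Σ_{t=1}^{8}(z_t−z̄)(z_{t+3}−z̄) = -77.5544
Denominator Σ(z_t−z̄)² = 335.1473
r_3 = -77.5544 / 335.1473 = -0.231

-0.231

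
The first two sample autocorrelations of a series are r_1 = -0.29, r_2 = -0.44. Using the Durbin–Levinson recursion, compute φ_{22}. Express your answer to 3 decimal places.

φ_{22} = (r_2 − r_1²) / (1 − r_1²)
r_1² = (-0.29)² = 0.0841
Numerator = -0.44 − 0.0841 = -0.5241; denominator = 1 − 0.0841 = 0.9159
φ_{22} = -0.5241 / 0.9159 = -0.572

-0.572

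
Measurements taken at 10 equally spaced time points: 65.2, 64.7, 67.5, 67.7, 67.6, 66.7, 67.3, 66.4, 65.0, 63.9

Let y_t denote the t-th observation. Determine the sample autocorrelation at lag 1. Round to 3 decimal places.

0.437

Mean ȳ = (65.2 + 64.7 + 67.5 + 67.7 + 67.6 + 66.7 + 67.3 + 66.4 + 65.0 + 63.9)/10 = 66.2000
Numerator Σ_{t=1}^{9}(y_t−ȳ)(y_{t+1}−ȳ) = 7.5900
Denominator Σ(y_t−ȳ)² = 17.3800
r_1 = 7.5900 / 17.3800 = 0.437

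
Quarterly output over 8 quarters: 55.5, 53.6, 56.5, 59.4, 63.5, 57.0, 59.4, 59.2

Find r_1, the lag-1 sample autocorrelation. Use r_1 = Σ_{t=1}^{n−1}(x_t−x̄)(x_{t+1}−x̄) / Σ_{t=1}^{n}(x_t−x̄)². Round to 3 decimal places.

0.279

Mean x̄ = (55.5 + 53.6 + 56.5 + 59.4 + 63.5 + 57.0 + 59.4 + 59.2)/8 = 58.0125
Deviations from mean: -2.5125, -4.4125, -1.5125, 1.3875, 5.4875, -1.0125, 1.3875, 1.1875
Σ(x_t−x̄)(x_{t+1}−x̄) = (11.0864) + (6.6739) + (-2.0986) + (7.6139) + (-5.5561) + (-1.4048) + (1.6477) = 17.9623
Denominator Σ(x_t−x̄)² = 64.4688
r_1 = 17.9623 / 64.4688 = 0.279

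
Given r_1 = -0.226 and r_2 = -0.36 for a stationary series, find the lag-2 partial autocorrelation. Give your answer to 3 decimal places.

φ_{22} = (r_2 − r_1²) / (1 − r_1²)
r_1² = (-0.226)² = 0.051076
Numerator = -0.36 − 0.0511 = -0.4111; denominator = 1 − 0.0511 = 0.9489
φ_{22} = -0.4111 / 0.9489 = -0.433

-0.433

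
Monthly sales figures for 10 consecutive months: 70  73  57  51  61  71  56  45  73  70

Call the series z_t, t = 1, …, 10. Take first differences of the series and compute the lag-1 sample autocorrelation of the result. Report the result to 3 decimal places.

First differences Δz: 3, -16, -6, 10, 10, -15, -11, 28, -3
Mean of differences = 0.0000
Numerator Σ(Δz_t−Δz̄)(Δz_{t+1}−Δz̄) = -289.0000
Denominator Σ(Δz_t−Δz̄)² = 1640.0000
r_1(Δz) = -289.0000 / 1640.0000 = -0.176

-0.176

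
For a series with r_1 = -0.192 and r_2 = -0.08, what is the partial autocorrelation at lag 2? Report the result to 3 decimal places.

φ_{22} = (r_2 − r_1²) / (1 − r_1²)
r_1² = (-0.192)² = 0.036864
Numerator = -0.08 − 0.0369 = -0.1169; denominator = 1 − 0.0369 = 0.9631
φ_{22} = -0.1169 / 0.9631 = -0.121

-0.121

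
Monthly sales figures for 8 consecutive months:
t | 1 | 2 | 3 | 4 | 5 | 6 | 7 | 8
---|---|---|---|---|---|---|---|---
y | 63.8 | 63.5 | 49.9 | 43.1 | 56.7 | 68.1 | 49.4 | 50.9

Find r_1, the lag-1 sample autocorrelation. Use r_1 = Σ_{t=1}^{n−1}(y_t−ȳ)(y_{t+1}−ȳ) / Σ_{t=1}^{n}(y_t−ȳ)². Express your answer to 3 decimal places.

Mean ȳ = (63.8 + 63.5 + 49.9 + 43.1 + 56.7 + 68.1 + 49.4 + 50.9)/8 = 55.6750
Deviations from mean: 8.1250, 7.8250, -5.7750, -12.5750, 1.0250, 12.4250, -6.2750, -4.7750
Numerator Σ_{t=1}^{7}(y_t−ȳ)(y_{t+1}−ȳ) = 42.8519
Denominator Σ(y_t−ȳ)² = 536.3350
r_1 = 42.8519 / 536.3350 = 0.080

0.080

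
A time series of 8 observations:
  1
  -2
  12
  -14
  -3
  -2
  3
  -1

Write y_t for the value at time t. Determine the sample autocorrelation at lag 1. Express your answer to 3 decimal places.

-0.440

Mean ȳ = (1 − 2 + 12 − 14 − 3 − 2 + 3 − 1)/8 = -0.7500
Deviations from mean: 1.7500, -1.2500, 12.7500, -13.2500, -2.2500, -1.2500, 3.7500, -0.2500
Σ(y_t−ȳ)(y_{t+1}−ȳ) = (-2.1875) + (-15.9375) + (-168.9375) + (29.8125) + (2.8125) + (-4.6875) + (-0.9375) = -160.0625
Denominator Σ(y_t−ȳ)² = 363.5000
r_1 = -160.0625 / 363.5000 = -0.440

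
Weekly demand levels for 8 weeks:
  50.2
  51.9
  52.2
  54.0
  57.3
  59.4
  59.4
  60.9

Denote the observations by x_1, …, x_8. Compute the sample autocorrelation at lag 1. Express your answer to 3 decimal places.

0.653

Mean x̄ = (50.2 + 51.9 + 52.2 + 54.0 + 57.3 + 59.4 + 59.4 + 60.9)/8 = 55.6625
Numerator Σ_{t=1}^{7}(x_t−x̄)(x_{t+1}−x̄) = 76.2786
Denominator Σ(x_t−x̄)² = 116.7988
r_1 = 76.2786 / 116.7988 = 0.653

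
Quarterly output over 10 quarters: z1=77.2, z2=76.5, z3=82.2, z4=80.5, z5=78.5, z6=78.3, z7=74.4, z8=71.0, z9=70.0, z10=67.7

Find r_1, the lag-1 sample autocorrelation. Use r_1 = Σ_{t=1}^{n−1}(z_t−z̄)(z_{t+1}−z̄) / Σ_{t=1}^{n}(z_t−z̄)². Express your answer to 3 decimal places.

Mean z̄ = (77.2 + 76.5 + 82.2 + 80.5 + 78.5 + 78.3 + 74.4 + 71.0 + 70.0 + 67.7)/10 = 75.6300
Numerator Σ_{t=1}^{9}(z_t−z̄)(z_{t+1}−z̄) = 133.8411
Denominator Σ(z_t−z̄)² = 203.0010
r_1 = 133.8411 / 203.0010 = 0.659

0.659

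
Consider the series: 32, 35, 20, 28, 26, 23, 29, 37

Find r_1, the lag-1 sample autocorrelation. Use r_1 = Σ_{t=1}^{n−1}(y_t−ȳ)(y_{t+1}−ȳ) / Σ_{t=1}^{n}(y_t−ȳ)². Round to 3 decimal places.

Mean ȳ = (32 + 35 + 20 + 28 + 26 + 23 + 29 + 37)/8 = 28.7500
Deviations from mean: 3.2500, 6.2500, -8.7500, -0.7500, -2.7500, -5.7500, 0.2500, 8.2500
Σ(y_t−ȳ)(y_{t+1}−ȳ) = (20.3125) + (-54.6875) + (6.5625) + (2.0625) + (15.8125) + (-1.4375) + (2.0625) = -9.3125
Denominator Σ(y_t−ȳ)² = 235.5000
r_1 = -9.3125 / 235.5000 = -0.040

-0.040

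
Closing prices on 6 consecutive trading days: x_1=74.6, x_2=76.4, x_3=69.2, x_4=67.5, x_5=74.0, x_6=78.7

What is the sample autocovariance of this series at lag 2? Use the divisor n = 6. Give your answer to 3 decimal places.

Mean x̄ = (74.6 + 76.4 + 69.2 + 67.5 + 74.0 + 78.7)/6 = 73.4000
Deviations: 1.2000, 3.0000, -4.2000, -5.9000, 0.6000, 5.3000
Σ_{t=1}^{4}(x_t−x̄)(x_{t+2}−x̄) = -56.5300
γ_2 = -56.5300 / 6 = -9.422

-9.422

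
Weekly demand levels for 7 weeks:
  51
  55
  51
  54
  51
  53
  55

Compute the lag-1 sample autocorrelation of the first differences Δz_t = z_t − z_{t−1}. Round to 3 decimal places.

First differences Δz: 4, -4, 3, -3, 2, 2
Mean of differences = 0.6667
Numerator Σ(Δz_t−Δz̄)(Δz_{t+1}−Δz̄) = -38.1111
Denominator Σ(Δz_t−Δz̄)² = 55.3333
r_1(Δz) = -38.1111 / 55.3333 = -0.689

-0.689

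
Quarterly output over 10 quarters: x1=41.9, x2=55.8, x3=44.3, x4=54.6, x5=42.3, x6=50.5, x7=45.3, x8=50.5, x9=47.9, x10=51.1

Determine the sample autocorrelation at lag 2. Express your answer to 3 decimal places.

0.655

Mean x̄ = (41.9 + 55.8 + 44.3 + 54.6 + 42.3 + 50.5 + 45.3 + 50.5 + 47.9 + 51.1)/10 = 48.4200
Numerator Σ_{t=1}^{8}(x_t−x̄)(x_{t+2}−x̄) = 141.1572
Denominator Σ(x_t−x̄)² = 215.4360
r_2 = 141.1572 / 215.4360 = 0.655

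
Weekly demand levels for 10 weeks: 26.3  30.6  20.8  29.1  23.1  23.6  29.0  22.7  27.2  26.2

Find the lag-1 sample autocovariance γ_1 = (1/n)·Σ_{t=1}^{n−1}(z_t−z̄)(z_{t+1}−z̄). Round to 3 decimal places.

-6.180

Mean z̄ = (26.3 + 30.6 + 20.8 + 29.1 + 23.1 + 23.6 + 29.0 + 22.7 + 27.2 + 26.2)/10 = 25.8600
Σ_{t=1}^{9}(z_t−z̄)(z_{t+1}−z̄) = -61.7956
γ_1 = -61.7956 / 10 = -6.180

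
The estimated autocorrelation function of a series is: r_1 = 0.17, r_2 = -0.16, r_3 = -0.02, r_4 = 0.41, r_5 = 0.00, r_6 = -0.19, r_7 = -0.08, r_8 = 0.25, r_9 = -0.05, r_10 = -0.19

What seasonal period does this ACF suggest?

4

The largest autocorrelation is r_4 = 0.41, with a weaker echo at lag 8 (0.25); the remaining lags stay at or below 0.17.
The dominant spike at lag 4 indicates a seasonal period of 4.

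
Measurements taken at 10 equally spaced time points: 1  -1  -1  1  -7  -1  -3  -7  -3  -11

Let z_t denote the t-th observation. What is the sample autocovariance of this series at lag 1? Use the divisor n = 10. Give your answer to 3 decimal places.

-0.364

Mean z̄ = (1 − 1 − 1 + 1 − 7 − 1 − 3 − 7 − 3 − 11)/10 = -3.2000
Σ_{t=1}^{9}(z_t−z̄)(z_{t+1}−z̄) = -3.6400
γ_1 = -3.6400 / 10 = -0.364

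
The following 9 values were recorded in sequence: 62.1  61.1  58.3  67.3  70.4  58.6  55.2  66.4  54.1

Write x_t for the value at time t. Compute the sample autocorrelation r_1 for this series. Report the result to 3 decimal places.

Mean x̄ = (62.1 + 61.1 + 58.3 + 67.3 + 70.4 + 58.6 + 55.2 + 66.4 + 54.1)/9 = 61.5000
Numerator Σ_{t=1}^{8}(x_t−x̄)(x_{t+1}−x̄) = -40.5700
Denominator Σ(x_t−x̄)² = 250.4800
r_1 = -40.5700 / 250.4800 = -0.162

-0.162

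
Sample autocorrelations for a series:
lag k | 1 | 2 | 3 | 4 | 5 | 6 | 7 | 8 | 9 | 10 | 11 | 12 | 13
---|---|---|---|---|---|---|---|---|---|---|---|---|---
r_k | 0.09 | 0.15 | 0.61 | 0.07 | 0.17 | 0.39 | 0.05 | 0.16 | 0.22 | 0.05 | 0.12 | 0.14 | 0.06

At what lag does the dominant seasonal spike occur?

3

The largest autocorrelation is r_3 = 0.61, with weaker echoes at lags 6 (0.39) and 9 (0.22); the remaining lags stay at or below 0.17.
The dominant spike at lag 3 indicates a seasonal period of 3.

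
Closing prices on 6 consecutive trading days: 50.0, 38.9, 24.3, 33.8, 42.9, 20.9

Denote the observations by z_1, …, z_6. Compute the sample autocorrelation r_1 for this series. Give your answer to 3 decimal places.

-0.148

Mean z̄ = (50.0 + 38.9 + 24.3 + 33.8 + 42.9 + 20.9)/6 = 35.1333
Deviations from mean: 14.8667, 3.7667, -10.8333, -1.3333, 7.7667, -14.2333
Numerator Σ_{t=1}^{5}(z_t−z̄)(z_{t+1}−z̄) = -91.2644
Denominator Σ(z_t−z̄)² = 617.2533
r_1 = -91.2644 / 617.2533 = -0.148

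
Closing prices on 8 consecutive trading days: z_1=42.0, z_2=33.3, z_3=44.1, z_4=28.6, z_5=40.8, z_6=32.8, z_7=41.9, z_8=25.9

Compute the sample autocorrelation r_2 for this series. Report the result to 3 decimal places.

Mean z̄ = (42.0 + 33.3 + 44.1 + 28.6 + 40.8 + 32.8 + 41.9 + 25.9)/8 = 36.1750
Deviations from mean: 5.8250, -2.8750, 7.9250, -7.5750, 4.6250, -3.3750, 5.7250, -10.2750
Numerator Σ_{t=1}^{6}(z_t−z̄)(z_{t+2}−z̄) = 191.3163
Denominator Σ(z_t−z̄)² = 333.5150
r_2 = 191.3163 / 333.5150 = 0.574

0.574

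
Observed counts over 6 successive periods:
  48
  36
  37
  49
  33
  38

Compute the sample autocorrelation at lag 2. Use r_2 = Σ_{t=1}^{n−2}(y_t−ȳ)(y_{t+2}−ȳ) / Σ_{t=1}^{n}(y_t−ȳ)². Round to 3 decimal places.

Mean ȳ = (48 + 36 + 37 + 49 + 33 + 38)/6 = 40.1667
Σ(y_t−ȳ)(y_{t+2}−ȳ) = (-24.8056) + (-36.8056) + (22.6944) + (-19.1389) = -58.0556
Denominator Σ(y_t−ȳ)² = 222.8333
r_2 = -58.0556 / 222.8333 = -0.261

-0.261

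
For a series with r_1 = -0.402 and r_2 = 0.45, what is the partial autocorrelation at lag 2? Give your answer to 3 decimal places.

φ_{22} = (r_2 − r_1²) / (1 − r_1²)
r_1² = (-0.402)² = 0.161604
Numerator = 0.45 − 0.1616 = 0.2884; denominator = 1 − 0.1616 = 0.8384
φ_{22} = 0.2884 / 0.8384 = 0.344

0.344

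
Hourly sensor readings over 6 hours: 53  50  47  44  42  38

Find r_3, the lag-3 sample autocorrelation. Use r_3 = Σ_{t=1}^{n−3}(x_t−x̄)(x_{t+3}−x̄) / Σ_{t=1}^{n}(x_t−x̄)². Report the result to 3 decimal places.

-0.257

Mean x̄ = (53 + 50 + 47 + 44 + 42 + 38)/6 = 45.6667
Numerator Σ_{t=1}^{3}(x_t−x̄)(x_{t+3}−x̄) = -38.3333
Denominator Σ(x_t−x̄)² = 149.3333
r_3 = -38.3333 / 149.3333 = -0.257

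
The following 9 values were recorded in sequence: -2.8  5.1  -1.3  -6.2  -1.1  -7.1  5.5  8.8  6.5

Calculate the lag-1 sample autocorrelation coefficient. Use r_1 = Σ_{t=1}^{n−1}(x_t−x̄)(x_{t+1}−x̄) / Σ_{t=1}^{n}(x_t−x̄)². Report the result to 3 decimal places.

0.240

Mean x̄ = (-2.8 + 5.1 − 1.3 − 6.2 − 1.1 − 7.1 + 5.5 + 8.8 + 6.5)/9 = 0.8222
Numerator Σ_{t=1}^{8}(x_t−x̄)(x_{t+1}−x̄) = 64.6117
Denominator Σ(x_t−x̄)² = 269.4556
r_1 = 64.6117 / 269.4556 = 0.240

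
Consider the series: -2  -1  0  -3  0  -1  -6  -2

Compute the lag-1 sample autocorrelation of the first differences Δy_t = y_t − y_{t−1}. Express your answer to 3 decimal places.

First differences Δy: 1, 1, -3, 3, -1, -5, 4
Mean of differences = 0.0000
Numerator Σ(Δy_t−Δȳ)(Δy_{t+1}−Δȳ) = -29.0000
Denominator Σ(Δy_t−Δȳ)² = 62.0000
r_1(Δy) = -29.0000 / 62.0000 = -0.468

-0.468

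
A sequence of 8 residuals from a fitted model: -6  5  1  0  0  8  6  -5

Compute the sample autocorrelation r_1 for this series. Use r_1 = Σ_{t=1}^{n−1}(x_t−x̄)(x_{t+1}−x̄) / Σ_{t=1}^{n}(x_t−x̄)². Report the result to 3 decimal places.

-0.174

Mean x̄ = (-6 + 5 + 1 + 0 + 0 + 8 + 6 − 5)/8 = 1.1250
Σ(x_t−x̄)(x_{t+1}−x̄) = (-27.6094) + (-0.4844) + (0.1406) + (1.2656) + (-7.7344) + (33.5156) + (-29.8594) = -30.7656
Denominator Σ(x_t−x̄)² = 176.8750
r_1 = -30.7656 / 176.8750 = -0.174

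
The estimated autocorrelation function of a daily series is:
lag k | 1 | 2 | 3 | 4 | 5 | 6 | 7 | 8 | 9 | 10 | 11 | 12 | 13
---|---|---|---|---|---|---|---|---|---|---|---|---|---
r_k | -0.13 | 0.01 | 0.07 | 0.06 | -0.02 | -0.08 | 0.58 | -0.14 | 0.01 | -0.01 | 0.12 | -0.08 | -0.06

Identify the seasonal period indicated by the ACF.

7

The largest autocorrelation is r_7 = 0.58; the remaining lags stay at or below 0.12.
The dominant spike at lag 7 indicates a seasonal period of 7.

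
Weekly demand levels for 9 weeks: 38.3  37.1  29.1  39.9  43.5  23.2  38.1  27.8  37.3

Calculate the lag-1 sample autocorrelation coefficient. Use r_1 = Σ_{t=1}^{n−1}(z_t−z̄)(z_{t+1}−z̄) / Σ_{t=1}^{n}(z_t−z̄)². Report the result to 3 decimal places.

-0.480

Mean z̄ = (38.3 + 37.1 + 29.1 + 39.9 + 43.5 + 23.2 + 38.1 + 27.8 + 37.3)/9 = 34.9222
Numerator Σ_{t=1}^{8}(z_t−z̄)(z_{t+1}−z̄) = -168.9760
Denominator Σ(z_t−z̄)² = 352.2956
r_1 = -168.9760 / 352.2956 = -0.480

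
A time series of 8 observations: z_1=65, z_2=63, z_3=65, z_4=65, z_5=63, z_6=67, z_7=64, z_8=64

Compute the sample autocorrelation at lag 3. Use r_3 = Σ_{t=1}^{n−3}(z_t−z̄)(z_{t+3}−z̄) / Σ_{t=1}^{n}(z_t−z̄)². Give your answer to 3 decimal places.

Mean z̄ = (65 + 63 + 65 + 65 + 63 + 67 + 64 + 64)/8 = 64.5000
Deviations from mean: 0.5000, -1.5000, 0.5000, 0.5000, -1.5000, 2.5000, -0.5000, -0.5000
Σ(z_t−z̄)(z_{t+3}−z̄) = (0.2500) + (2.2500) + (1.2500) + (-0.2500) + (0.7500) = 4.2500
Denominator Σ(z_t−z̄)² = 12.0000
r_3 = 4.2500 / 12.0000 = 0.354

0.354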